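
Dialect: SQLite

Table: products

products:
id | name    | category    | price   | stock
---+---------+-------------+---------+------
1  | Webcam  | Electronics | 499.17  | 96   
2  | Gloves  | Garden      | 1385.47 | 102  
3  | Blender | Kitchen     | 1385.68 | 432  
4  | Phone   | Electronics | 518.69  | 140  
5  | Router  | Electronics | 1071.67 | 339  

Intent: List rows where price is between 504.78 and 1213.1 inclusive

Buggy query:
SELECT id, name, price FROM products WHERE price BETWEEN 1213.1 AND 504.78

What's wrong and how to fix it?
Bug: BETWEEN expects the lower bound first; with 1213.1 AND 504.78 the range is empty

Fix: Write BETWEEN 504.78 AND 1213.1

Corrected query:
SELECT id, name, price FROM products WHERE price BETWEEN 504.78 AND 1213.1

Result:
id | name   | price  
---+--------+--------
4  | Phone  | 518.69 
5  | Router | 1071.67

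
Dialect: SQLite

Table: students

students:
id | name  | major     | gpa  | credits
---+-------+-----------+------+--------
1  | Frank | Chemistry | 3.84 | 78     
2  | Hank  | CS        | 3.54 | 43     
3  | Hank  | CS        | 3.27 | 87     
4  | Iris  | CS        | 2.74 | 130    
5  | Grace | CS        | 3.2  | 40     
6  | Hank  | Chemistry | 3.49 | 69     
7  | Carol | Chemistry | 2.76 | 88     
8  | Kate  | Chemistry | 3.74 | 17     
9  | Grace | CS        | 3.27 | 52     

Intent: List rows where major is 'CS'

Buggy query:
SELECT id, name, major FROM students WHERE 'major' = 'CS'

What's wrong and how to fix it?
Bug: Single quotes denote string literals in SQL; the column name is being compared as a constant string

Fix: Remove the quotes around the column name (or use double quotes for an identifier)

Corrected query:
SELECT id, name, major FROM students WHERE major = 'CS'

Result:
id | name  | major
---+-------+------
2  | Hank  | CS   
3  | Hank  | CS   
4  | Iris  | CS   
5  | Grace | CS   
9  | Grace | CS   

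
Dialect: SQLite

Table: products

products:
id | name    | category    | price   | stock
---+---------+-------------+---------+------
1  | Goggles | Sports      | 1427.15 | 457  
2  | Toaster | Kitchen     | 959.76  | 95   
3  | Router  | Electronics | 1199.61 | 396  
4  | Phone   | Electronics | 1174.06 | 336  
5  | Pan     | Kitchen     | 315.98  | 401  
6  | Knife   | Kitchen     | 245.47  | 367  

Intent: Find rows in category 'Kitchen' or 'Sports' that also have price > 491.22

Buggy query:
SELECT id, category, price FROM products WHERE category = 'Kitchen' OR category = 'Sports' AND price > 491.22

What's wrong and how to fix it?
Bug: AND binds tighter than OR, so this parses as category = 'Kitchen' OR (category = 'Sports' AND price > 491.22)

Fix: Add parentheses around the OR so the AND applies to both alternatives

Corrected query:
SELECT id, category, price FROM products WHERE (category = 'Kitchen' OR category = 'Sports') AND price > 491.22

Result:
id | category | price  
---+----------+--------
1  | Sports   | 1427.15
2  | Kitchen  | 959.76 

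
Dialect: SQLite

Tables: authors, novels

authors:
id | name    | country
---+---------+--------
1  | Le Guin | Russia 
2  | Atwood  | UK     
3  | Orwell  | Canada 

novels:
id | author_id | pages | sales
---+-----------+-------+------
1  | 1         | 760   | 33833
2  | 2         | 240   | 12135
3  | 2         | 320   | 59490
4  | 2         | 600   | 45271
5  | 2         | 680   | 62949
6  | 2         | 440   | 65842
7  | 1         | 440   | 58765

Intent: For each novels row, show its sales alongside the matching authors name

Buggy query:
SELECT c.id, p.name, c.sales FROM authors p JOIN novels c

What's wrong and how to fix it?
Bug: Missing join condition: each novels row is matched to all authors rows instead of just its own

Fix: Add ON c.author_id = p.id to the JOIN

Corrected query:
SELECT c.id, p.name, c.sales FROM authors p JOIN novels c ON c.author_id = p.id

Result:
id | name    | sales
---+---------+------
1  | Le Guin | 33833
2  | Atwood  | 12135
3  | Atwood  | 59490
4  | Atwood  | 45271
5  | Atwood  | 62949
6  | Atwood  | 65842
7  | Le Guin | 58765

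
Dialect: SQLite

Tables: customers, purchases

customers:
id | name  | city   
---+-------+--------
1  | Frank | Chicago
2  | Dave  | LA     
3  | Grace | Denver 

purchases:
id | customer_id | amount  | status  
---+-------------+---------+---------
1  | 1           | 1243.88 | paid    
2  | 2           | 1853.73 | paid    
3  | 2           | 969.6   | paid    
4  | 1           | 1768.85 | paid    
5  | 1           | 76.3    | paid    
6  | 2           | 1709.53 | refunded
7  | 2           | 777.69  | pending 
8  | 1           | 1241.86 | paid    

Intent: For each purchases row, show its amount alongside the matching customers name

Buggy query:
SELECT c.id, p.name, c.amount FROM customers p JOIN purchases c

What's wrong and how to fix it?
Bug: JOIN with no ON clause produces a cartesian product; every purchases row pairs with every customers row

Fix: Specify the join condition linking the foreign key to the parent id

Corrected query:
SELECT c.id, p.name, c.amount FROM customers p JOIN purchases c ON c.customer_id = p.id

Result:
id | name  | amount 
---+-------+--------
1  | Frank | 1243.88
2  | Dave  | 1853.73
3  | Dave  | 969.6  
4  | Frank | 1768.85
5  | Frank | 76.3   
6  | Dave  | 1709.53
7  | Dave  | 777.69 
8  | Frank | 1241.86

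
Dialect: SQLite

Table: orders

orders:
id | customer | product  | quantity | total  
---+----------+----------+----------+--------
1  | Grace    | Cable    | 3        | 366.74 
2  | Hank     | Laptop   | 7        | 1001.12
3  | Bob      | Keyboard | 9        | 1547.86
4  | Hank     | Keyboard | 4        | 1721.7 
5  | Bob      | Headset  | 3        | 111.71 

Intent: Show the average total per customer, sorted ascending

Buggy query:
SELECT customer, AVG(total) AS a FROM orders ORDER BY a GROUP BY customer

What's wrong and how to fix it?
Bug: ORDER BY appears before GROUP BY; SQL clause order requires GROUP BY first

Fix: Move ORDER BY to the end, after GROUP BY

Corrected query:
SELECT customer, AVG(total) AS a FROM orders GROUP BY customer ORDER BY a

Result:
customer | a      
---------+--------
Grace    | 366.74 
Bob      | 829.785
Hank     | 1361.41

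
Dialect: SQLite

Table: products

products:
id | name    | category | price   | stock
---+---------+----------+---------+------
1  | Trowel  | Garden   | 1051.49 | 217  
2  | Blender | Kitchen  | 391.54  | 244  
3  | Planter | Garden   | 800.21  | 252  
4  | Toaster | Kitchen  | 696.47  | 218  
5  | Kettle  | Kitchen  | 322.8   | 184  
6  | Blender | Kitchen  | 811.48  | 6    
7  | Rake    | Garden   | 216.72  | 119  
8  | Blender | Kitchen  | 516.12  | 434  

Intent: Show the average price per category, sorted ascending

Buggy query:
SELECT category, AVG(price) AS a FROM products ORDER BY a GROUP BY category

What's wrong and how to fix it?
Bug: GROUP BY must precede ORDER BY

Fix: Move ORDER BY to the end, after GROUP BY

Corrected query:
SELECT category, AVG(price) AS a FROM products GROUP BY category ORDER BY a

Result:
category | a         
---------+-----------
Kitchen  | 547.682   
Garden   | 689.473333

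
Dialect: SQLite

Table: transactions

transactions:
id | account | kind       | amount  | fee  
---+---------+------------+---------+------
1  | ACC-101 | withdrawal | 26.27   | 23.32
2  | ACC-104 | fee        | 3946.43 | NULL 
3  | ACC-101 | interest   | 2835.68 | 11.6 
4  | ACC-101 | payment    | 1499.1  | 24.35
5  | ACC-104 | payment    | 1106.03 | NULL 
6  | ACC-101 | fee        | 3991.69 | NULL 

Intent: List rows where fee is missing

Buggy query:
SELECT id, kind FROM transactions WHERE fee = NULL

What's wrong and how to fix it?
Bug: '= NULL' is always unknown in SQL three-valued logic, so no rows match

Fix: Replace '= NULL' with 'IS NULL'

Corrected query:
SELECT id, kind FROM transactions WHERE fee IS NULL

Result:
id | kind   
---+--------
2  | fee    
5  | payment
6  | fee    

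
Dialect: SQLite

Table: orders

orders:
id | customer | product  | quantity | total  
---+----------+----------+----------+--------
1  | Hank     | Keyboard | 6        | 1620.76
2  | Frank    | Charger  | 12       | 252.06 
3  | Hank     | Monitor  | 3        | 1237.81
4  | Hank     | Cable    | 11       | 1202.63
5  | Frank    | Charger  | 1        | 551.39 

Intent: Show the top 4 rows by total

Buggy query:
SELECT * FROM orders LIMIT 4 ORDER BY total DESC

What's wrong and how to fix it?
Bug: ORDER BY cannot follow LIMIT; LIMIT is the final clause

Fix: Swap the clauses: ORDER BY first, then LIMIT

Corrected query:
SELECT * FROM orders ORDER BY total DESC LIMIT 4

Result:
id | customer | product  | quantity | total  
---+----------+----------+----------+--------
1  | Hank     | Keyboard | 6        | 1620.76
3  | Hank     | Monitor  | 3        | 1237.81
4  | Hank     | Cable    | 11       | 1202.63
5  | Frank    | Charger  | 1        | 551.39 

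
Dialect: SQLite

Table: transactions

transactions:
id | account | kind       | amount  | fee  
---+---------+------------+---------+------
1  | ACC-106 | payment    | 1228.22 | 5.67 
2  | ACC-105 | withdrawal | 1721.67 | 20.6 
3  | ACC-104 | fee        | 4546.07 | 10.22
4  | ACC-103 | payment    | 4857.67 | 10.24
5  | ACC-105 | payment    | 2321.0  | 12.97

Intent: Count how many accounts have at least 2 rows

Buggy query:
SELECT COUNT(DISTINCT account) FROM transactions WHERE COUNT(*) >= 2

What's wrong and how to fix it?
Bug: COUNT(*) cannot appear in WHERE; the per-group count doesn't exist yet

Fix: Group first with HAVING COUNT(*) >= 2, then COUNT the resulting groups

Corrected query:
SELECT COUNT(*) FROM (SELECT account FROM transactions GROUP BY account HAVING COUNT(*) >= 2)

Result:
COUNT(*)
--------
1       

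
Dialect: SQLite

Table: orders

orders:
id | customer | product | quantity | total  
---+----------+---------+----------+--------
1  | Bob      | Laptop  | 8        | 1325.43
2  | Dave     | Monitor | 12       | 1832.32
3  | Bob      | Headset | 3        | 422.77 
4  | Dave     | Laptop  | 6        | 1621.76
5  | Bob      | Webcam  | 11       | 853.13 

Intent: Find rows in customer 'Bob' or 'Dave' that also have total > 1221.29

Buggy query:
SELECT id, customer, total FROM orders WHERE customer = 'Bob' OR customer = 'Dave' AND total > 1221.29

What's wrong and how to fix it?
Bug: AND binds tighter than OR, so this parses as customer = 'Bob' OR (customer = 'Dave' AND total > 1221.29)

Fix: Add parentheses around the OR so the AND applies to both alternatives

Corrected query:
SELECT id, customer, total FROM orders WHERE (customer = 'Bob' OR customer = 'Dave') AND total > 1221.29

Result:
id | customer | total  
---+----------+--------
1  | Bob      | 1325.43
2  | Dave     | 1832.32
4  | Dave     | 1621.76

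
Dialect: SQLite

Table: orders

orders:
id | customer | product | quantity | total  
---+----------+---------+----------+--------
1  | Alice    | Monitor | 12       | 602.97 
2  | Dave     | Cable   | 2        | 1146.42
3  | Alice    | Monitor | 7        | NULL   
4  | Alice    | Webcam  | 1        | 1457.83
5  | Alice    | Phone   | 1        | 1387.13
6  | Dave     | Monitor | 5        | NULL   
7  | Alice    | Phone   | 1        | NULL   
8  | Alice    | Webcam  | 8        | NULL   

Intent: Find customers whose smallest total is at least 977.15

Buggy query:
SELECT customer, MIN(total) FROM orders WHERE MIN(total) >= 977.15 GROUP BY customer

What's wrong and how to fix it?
Bug: MIN() in WHERE is a misuse of aggregate

Fix: Use HAVING for the per-group MIN condition

Corrected query:
SELECT customer, MIN(total) FROM orders GROUP BY customer HAVING MIN(total) >= 977.15

Result:
customer | MIN(total)
---------+-----------
Dave     | 1146.42   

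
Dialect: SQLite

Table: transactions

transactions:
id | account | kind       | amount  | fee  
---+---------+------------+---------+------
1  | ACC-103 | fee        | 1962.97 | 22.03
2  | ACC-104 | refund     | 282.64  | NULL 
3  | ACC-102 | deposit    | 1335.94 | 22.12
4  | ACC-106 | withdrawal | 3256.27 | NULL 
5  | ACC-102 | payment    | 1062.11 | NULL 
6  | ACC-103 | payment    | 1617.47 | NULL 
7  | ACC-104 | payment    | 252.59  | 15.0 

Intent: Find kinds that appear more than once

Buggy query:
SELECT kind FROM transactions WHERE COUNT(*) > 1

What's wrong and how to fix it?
Bug: WHERE can't reference COUNT(*); aggregates are computed after WHERE

Fix: GROUP BY kind, then filter groups with HAVING COUNT(*) > 1

Corrected query:
SELECT kind FROM transactions GROUP BY kind HAVING COUNT(*) > 1

Result:
kind   
-------
payment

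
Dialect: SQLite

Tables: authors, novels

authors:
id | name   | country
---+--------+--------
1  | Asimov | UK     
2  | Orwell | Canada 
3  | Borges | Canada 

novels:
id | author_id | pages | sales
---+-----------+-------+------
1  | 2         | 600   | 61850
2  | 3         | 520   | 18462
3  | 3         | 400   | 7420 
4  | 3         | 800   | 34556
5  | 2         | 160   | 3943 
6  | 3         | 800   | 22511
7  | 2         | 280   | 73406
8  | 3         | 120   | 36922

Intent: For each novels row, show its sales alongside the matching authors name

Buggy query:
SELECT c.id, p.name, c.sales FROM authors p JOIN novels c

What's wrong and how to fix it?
Bug: JOIN with no ON clause produces a cartesian product; every novels row pairs with every authors row

Fix: Add ON c.author_id = p.id to the JOIN

Corrected query:
SELECT c.id, p.name, c.sales FROM authors p JOIN novels c ON c.author_id = p.id

Result:
id | name   | sales
---+--------+------
1  | Orwell | 61850
2  | Borges | 18462
3  | Borges | 7420 
4  | Borges | 34556
5  | Orwell | 3943 
6  | Borges | 22511
7  | Orwell | 73406
8  | Borges | 36922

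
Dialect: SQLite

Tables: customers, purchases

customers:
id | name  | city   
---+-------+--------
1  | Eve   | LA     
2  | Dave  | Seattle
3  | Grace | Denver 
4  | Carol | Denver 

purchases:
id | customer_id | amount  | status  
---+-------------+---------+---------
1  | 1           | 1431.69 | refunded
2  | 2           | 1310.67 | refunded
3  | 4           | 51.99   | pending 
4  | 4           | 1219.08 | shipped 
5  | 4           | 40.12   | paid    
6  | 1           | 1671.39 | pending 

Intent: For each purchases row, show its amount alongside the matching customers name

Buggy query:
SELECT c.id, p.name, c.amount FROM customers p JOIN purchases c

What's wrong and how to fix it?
Bug: JOIN with no ON clause produces a cartesian product; every purchases row pairs with every customers row

Fix: Specify the join condition linking the foreign key to the parent id

Corrected query:
SELECT c.id, p.name, c.amount FROM customers p JOIN purchases c ON c.customer_id = p.id

Result:
id | name  | amount 
---+-------+--------
1  | Eve   | 1431.69
2  | Dave  | 1310.67
3  | Carol | 51.99  
4  | Carol | 1219.08
5  | Carol | 40.12  
6  | Eve   | 1671.39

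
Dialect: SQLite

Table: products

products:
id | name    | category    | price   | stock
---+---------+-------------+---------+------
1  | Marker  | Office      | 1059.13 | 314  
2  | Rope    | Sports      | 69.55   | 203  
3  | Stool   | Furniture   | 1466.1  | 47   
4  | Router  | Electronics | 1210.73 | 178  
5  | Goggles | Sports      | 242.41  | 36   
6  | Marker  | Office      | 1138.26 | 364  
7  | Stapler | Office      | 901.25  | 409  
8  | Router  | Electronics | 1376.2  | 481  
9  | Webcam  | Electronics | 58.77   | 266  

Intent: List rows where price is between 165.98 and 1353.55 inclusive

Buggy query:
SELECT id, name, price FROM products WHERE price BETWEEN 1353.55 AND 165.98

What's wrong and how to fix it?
Bug: The bounds are reversed; BETWEEN a AND b requires a <= b to match anything

Fix: Swap the bounds so the smaller value comes first

Corrected query:
SELECT id, name, price FROM products WHERE price BETWEEN 165.98 AND 1353.55

Result:
id | name    | price  
---+---------+--------
1  | Marker  | 1059.13
4  | Router  | 1210.73
5  | Goggles | 242.41 
6  | Marker  | 1138.26
7  | Stapler | 901.25 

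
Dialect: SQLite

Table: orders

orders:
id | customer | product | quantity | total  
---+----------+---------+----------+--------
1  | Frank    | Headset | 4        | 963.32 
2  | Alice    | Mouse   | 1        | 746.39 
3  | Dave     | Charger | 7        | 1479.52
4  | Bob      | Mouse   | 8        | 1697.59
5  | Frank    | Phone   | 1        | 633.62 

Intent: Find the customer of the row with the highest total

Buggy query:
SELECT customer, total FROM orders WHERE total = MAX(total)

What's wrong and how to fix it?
Bug: WHERE is evaluated per row; an aggregate over the whole table isn't defined there

Fix: Wrap MAX in a scalar subquery so WHERE compares against a single value

Corrected query:
SELECT customer, total FROM orders WHERE total = (SELECT MAX(total) FROM orders)

Result:
customer | total  
---------+--------
Bob      | 1697.59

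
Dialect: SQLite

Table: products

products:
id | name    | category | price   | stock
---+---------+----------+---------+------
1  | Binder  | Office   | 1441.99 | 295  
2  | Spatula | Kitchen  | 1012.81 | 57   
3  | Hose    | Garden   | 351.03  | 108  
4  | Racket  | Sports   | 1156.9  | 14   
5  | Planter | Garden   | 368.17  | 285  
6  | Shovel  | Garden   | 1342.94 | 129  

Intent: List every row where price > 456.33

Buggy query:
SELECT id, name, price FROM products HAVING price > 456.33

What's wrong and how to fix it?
Bug: HAVING filters the output of aggregation, but this query has no GROUP BY and no aggregate functions, so SQLite rejects it (HAVING clause on a non-aggregate query); the condition here is per row

Fix: Replace HAVING with WHERE since the condition applies to individual rows

Corrected query:
SELECT id, name, price FROM products WHERE price > 456.33

Result:
id | name    | price  
---+---------+--------
1  | Binder  | 1441.99
2  | Spatula | 1012.81
4  | Racket  | 1156.9 
6  | Shovel  | 1342.94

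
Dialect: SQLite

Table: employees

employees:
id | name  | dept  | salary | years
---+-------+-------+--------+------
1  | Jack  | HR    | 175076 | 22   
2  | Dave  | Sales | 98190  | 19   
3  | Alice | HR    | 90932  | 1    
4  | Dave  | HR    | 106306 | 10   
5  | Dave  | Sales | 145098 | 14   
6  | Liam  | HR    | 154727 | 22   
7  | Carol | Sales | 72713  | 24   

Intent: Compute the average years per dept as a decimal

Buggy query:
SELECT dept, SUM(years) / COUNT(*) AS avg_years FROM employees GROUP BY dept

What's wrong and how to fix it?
Bug: Both operands are integers, so '/' performs integer division and truncates

Fix: Cast one side to REAL so the division keeps the fractional part

Corrected query:
SELECT dept, SUM(years) * 1.0 / COUNT(*) AS avg_years FROM employees GROUP BY dept

Result:
dept  | avg_years
------+----------
HR    | 13.75    
Sales | 19       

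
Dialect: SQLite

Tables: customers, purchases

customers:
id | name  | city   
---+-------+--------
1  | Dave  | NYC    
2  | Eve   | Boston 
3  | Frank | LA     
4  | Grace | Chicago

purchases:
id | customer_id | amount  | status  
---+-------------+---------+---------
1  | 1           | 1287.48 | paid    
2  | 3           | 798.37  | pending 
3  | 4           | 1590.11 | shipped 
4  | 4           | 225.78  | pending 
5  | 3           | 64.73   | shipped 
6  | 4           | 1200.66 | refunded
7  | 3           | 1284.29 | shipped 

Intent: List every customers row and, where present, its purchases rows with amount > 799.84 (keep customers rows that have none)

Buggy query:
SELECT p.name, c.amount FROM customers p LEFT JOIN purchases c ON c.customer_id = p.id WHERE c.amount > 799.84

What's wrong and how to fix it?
Bug: Filtering c.amount in WHERE discards the NULL rows produced by LEFT JOIN, turning it into an inner join

Fix: Put 'c.amount > 799.84' in the JOIN's ON clause instead of WHERE

Corrected query:
SELECT p.name, c.amount FROM customers p LEFT JOIN purchases c ON c.customer_id = p.id AND c.amount > 799.84

Result:
name  | amount 
------+--------
Dave  | 1287.48
Eve   | NULL   
Frank | 1284.29
Grace | 1200.66
Grace | 1590.11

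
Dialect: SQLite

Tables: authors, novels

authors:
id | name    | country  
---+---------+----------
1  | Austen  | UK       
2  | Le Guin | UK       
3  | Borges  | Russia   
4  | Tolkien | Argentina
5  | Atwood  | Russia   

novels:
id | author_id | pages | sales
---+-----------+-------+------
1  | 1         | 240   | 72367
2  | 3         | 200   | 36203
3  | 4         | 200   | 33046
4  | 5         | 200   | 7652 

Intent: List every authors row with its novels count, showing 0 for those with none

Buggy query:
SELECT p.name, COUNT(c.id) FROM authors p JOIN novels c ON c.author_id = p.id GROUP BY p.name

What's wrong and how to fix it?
Bug: An inner join excludes parents with zero children

Fix: Use LEFT JOIN so parents without children still appear (COUNT(c.id) gives 0)

Corrected query:
SELECT p.name, COUNT(c.id) FROM authors p LEFT JOIN novels c ON c.author_id = p.id GROUP BY p.name

Result:
name    | COUNT(c.id)
--------+------------
Atwood  | 1          
Austen  | 1          
Borges  | 1          
Le Guin | 0          
Tolkien | 1          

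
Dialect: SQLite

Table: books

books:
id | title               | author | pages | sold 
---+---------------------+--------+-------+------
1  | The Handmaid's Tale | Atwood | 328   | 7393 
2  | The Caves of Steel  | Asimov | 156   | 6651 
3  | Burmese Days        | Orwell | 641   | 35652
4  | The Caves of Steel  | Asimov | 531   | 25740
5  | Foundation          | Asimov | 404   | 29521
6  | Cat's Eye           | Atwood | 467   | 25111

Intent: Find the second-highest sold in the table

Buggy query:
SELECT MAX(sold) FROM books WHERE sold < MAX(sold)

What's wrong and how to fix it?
Bug: The inner MAX is an aggregate inside WHERE, which is not allowed

Fix: Put the inner MAX in a scalar subquery

Corrected query:
SELECT MAX(sold) FROM books WHERE sold < (SELECT MAX(sold) FROM books)

Result:
MAX(sold)
---------
29521    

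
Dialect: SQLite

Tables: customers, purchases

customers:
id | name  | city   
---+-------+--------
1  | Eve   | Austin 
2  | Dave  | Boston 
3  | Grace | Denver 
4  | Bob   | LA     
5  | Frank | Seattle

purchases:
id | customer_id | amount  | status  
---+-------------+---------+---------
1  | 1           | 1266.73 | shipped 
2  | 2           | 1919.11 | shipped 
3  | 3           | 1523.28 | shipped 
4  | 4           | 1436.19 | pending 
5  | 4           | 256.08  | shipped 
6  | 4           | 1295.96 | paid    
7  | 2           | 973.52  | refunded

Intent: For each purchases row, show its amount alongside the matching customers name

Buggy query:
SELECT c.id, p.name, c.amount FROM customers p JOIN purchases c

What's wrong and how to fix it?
Bug: JOIN with no ON clause produces a cartesian product; every purchases row pairs with every customers row

Fix: Add ON c.customer_id = p.id to the JOIN

Corrected query:
SELECT c.id, p.name, c.amount FROM customers p JOIN purchases c ON c.customer_id = p.id

Result:
id | name  | amount 
---+-------+--------
1  | Eve   | 1266.73
2  | Dave  | 1919.11
3  | Grace | 1523.28
4  | Bob   | 1436.19
5  | Bob   | 256.08 
6  | Bob   | 1295.96
7  | Dave  | 973.52 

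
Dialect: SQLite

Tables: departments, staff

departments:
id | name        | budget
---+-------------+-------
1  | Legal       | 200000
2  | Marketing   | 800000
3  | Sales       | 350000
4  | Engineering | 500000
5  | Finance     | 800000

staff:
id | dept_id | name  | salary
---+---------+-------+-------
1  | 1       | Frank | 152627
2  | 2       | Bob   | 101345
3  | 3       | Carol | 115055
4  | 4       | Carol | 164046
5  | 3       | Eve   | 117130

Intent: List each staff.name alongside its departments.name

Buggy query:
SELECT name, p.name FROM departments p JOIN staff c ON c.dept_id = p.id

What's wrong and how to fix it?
Bug: Both tables have a 'name' column; the unqualified reference is ambiguous

Fix: Qualify the column with its table alias (c.name)

Corrected query:
SELECT c.name, p.name FROM departments p JOIN staff c ON c.dept_id = p.id

Result:
name  | name       
------+------------
Frank | Legal      
Bob   | Marketing  
Carol | Sales      
Carol | Engineering
Eve   | Sales      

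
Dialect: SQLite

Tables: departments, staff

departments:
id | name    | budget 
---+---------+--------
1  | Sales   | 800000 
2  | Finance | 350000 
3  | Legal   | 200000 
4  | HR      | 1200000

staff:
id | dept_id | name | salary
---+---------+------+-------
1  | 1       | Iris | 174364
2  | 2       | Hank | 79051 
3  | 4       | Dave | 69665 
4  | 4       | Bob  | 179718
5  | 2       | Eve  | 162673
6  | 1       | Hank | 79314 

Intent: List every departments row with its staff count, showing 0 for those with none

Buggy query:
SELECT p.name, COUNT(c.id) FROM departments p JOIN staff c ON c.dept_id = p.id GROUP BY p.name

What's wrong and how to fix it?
Bug: An inner join excludes parents with zero children

Fix: Use LEFT JOIN so parents without children still appear (COUNT(c.id) gives 0)

Corrected query:
SELECT p.name, COUNT(c.id) FROM departments p LEFT JOIN staff c ON c.dept_id = p.id GROUP BY p.name

Result:
name    | COUNT(c.id)
--------+------------
Finance | 2          
HR      | 2          
Legal   | 0          
Sales   | 2          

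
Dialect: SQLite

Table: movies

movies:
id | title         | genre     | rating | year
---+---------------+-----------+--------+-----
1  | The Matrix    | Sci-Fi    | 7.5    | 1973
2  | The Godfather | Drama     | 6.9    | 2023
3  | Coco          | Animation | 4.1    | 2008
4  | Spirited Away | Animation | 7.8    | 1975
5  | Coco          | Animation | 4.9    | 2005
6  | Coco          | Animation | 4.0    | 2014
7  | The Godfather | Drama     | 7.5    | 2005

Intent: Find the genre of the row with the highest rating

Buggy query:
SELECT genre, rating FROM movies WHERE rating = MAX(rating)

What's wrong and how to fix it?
Bug: WHERE is evaluated per row; an aggregate over the whole table isn't defined there

Fix: Wrap MAX in a scalar subquery so WHERE compares against a single value

Corrected query:
SELECT genre, rating FROM movies WHERE rating = (SELECT MAX(rating) FROM movies)

Result:
genre     | rating
----------+-------
Animation | 7.8   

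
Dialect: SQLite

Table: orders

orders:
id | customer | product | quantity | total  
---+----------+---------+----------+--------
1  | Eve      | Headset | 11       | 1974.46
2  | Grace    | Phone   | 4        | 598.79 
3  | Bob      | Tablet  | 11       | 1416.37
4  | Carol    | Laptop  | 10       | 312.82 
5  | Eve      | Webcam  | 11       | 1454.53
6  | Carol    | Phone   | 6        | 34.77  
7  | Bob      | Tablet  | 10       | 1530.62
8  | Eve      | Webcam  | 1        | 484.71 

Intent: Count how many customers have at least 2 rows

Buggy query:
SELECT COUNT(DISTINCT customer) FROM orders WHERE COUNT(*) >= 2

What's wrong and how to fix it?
Bug: COUNT(*) cannot appear in WHERE; the per-group count doesn't exist yet

Fix: Use a subquery that GROUPs and filters with HAVING, then count its rows

Corrected query:
SELECT COUNT(*) FROM (SELECT customer FROM orders GROUP BY customer HAVING COUNT(*) >= 2)

Result:
COUNT(*)
--------
3       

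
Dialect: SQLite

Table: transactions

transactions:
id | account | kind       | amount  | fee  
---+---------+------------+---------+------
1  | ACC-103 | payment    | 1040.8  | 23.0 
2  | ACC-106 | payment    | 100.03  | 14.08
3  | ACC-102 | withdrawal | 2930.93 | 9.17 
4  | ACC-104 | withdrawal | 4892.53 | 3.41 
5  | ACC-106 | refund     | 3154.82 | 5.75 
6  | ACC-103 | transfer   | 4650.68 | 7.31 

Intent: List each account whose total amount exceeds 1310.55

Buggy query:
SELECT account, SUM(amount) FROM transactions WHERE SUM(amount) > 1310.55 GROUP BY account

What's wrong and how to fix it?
Bug: WHERE runs before GROUP BY, so aggregates aren't available there

Fix: Move the aggregate condition to a HAVING clause

Corrected query:
SELECT account, SUM(amount) FROM transactions GROUP BY account HAVING SUM(amount) > 1310.55

Result:
account | SUM(amount)
--------+------------
ACC-102 | 2930.93    
ACC-103 | 5691.48    
ACC-104 | 4892.53    
ACC-106 | 3254.85    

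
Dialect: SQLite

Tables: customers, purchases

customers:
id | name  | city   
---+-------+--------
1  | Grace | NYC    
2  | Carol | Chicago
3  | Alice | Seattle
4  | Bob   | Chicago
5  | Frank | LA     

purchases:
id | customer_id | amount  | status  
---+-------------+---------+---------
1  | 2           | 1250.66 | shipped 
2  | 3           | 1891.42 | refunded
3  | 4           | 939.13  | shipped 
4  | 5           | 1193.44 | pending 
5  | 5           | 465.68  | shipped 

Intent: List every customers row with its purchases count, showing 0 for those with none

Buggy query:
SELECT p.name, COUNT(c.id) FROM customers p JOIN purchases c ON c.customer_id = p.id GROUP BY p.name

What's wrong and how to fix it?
Bug: An inner join excludes parents with zero children

Fix: Switch to LEFT JOIN to retain unmatched parent rows

Corrected query:
SELECT p.name, COUNT(c.id) FROM customers p LEFT JOIN purchases c ON c.customer_id = p.id GROUP BY p.name

Result:
name  | COUNT(c.id)
------+------------
Alice | 1          
Bob   | 1          
Carol | 1          
Frank | 2          
Grace | 0          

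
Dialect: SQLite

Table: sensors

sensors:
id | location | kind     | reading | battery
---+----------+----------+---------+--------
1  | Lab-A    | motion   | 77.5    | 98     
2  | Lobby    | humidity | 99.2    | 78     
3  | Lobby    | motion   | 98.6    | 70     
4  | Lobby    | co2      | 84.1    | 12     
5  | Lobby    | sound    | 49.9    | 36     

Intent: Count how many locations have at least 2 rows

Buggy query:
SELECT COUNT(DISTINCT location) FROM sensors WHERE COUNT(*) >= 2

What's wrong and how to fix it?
Bug: WHERE filters individual rows, not groups, so a group-level COUNT is invalid there

Fix: Group first with HAVING COUNT(*) >= 2, then COUNT the resulting groups

Corrected query:
SELECT COUNT(*) FROM (SELECT location FROM sensors GROUP BY location HAVING COUNT(*) >= 2)

Result:
COUNT(*)
--------
1       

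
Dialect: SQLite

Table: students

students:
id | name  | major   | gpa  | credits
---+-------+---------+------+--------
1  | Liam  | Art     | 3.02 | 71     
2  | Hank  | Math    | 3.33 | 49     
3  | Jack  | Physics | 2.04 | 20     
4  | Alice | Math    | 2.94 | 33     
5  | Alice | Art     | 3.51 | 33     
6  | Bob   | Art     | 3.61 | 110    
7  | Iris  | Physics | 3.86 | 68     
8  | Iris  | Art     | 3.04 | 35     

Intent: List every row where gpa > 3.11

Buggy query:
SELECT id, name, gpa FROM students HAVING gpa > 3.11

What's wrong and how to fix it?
Bug: This is a non-aggregate query (no GROUP BY, no aggregates), so in SQLite the HAVING clause is invalid here; a row-level condition belongs in WHERE

Fix: Replace HAVING with WHERE since the condition applies to individual rows

Corrected query:
SELECT id, name, gpa FROM students WHERE gpa > 3.11

Result:
id | name  | gpa 
---+-------+-----
2  | Hank  | 3.33
5  | Alice | 3.51
6  | Bob   | 3.61
7  | Iris  | 3.86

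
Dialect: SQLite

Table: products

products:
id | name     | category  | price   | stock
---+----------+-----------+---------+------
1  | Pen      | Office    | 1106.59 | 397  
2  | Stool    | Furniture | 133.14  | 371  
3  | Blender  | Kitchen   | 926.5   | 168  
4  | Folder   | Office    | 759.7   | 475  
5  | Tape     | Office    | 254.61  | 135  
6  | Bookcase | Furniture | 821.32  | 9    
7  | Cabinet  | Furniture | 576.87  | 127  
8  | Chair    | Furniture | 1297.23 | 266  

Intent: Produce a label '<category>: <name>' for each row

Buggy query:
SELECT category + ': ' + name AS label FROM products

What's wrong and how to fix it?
Bug: SQLite uses || for string concatenation; + coerces text to numbers (yielding 0)

Fix: Use the || operator for string concatenation

Corrected query:
SELECT category || ': ' || name AS label FROM products

Result:
label              
-------------------
Office: Pen        
Furniture: Stool   
Kitchen: Blender   
Office: Folder     
Office: Tape       
Furniture: Bookcase
Furniture: Cabinet 
Furniture: Chair   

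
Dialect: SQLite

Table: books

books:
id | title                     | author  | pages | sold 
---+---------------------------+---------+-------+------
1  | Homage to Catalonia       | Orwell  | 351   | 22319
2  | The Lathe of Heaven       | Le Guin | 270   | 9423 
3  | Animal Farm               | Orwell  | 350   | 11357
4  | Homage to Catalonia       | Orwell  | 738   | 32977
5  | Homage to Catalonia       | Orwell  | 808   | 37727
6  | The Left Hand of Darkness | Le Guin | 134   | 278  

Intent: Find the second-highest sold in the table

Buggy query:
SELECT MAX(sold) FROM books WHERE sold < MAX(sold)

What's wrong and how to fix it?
Bug: MAX(sold) on the right of the comparison is an aggregate-in-WHERE error

Fix: Put the inner MAX in a scalar subquery

Corrected query:
SELECT MAX(sold) FROM books WHERE sold < (SELECT MAX(sold) FROM books)

Result:
MAX(sold)
---------
32977    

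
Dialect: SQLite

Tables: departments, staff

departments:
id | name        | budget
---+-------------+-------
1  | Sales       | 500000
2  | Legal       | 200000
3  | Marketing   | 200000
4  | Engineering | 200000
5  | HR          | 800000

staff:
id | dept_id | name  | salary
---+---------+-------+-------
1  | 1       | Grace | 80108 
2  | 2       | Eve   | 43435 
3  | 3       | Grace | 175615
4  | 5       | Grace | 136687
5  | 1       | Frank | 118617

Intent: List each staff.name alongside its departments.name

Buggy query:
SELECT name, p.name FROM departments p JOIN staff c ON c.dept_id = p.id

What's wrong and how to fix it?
Bug: Both tables have a 'name' column; the unqualified reference is ambiguous

Fix: Qualify the column with its table alias (c.name)

Corrected query:
SELECT c.name, p.name FROM departments p JOIN staff c ON c.dept_id = p.id

Result:
name  | name     
------+----------
Grace | Sales    
Eve   | Legal    
Grace | Marketing
Grace | HR       
Frank | Sales    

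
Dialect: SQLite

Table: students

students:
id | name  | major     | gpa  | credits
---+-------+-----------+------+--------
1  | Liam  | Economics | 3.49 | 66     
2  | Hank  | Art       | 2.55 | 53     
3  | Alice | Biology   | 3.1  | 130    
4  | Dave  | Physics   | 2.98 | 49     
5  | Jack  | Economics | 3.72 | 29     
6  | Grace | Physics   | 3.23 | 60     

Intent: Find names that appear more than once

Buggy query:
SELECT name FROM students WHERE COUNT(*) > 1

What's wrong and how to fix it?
Bug: COUNT(*) is an aggregate and cannot be used in WHERE

Fix: Group first, then use HAVING for the count condition

Corrected query:
SELECT name FROM students GROUP BY name HAVING COUNT(*) > 1

Result:
(no rows)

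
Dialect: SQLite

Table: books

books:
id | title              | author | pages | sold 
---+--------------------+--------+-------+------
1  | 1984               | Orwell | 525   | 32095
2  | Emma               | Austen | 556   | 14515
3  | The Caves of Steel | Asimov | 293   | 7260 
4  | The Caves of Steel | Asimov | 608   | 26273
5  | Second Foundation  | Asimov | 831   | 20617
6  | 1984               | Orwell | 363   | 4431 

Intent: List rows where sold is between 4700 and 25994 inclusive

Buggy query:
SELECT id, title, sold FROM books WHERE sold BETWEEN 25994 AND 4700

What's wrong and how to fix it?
Bug: BETWEEN expects the lower bound first; with 25994 AND 4700 the range is empty

Fix: Swap the bounds so the smaller value comes first

Corrected query:
SELECT id, title, sold FROM books WHERE sold BETWEEN 4700 AND 25994

Result:
id | title              | sold 
---+--------------------+------
2  | Emma               | 14515
3  | The Caves of Steel | 7260 
5  | Second Foundation  | 20617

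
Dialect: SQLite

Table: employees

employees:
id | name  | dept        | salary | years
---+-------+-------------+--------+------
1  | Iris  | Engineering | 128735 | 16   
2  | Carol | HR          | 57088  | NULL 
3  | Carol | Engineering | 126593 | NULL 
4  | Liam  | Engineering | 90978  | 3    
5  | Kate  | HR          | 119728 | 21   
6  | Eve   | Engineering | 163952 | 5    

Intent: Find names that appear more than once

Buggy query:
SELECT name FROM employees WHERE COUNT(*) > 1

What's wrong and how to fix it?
Bug: WHERE can't reference COUNT(*); aggregates are computed after WHERE

Fix: Group first, then use HAVING for the count condition

Corrected query:
SELECT name FROM employees GROUP BY name HAVING COUNT(*) > 1

Result:
name 
-----
Carol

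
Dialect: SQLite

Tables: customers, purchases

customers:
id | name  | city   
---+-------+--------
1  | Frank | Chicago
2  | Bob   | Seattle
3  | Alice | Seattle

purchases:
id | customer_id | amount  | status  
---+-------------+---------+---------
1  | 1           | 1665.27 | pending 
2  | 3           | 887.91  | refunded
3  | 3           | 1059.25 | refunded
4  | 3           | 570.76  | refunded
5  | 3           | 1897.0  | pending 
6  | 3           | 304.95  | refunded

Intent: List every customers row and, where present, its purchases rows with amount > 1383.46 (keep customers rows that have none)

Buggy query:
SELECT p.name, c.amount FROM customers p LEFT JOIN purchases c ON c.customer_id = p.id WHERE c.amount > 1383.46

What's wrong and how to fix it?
Bug: Filtering c.amount in WHERE discards the NULL rows produced by LEFT JOIN, turning it into an inner join

Fix: Move the right-table condition into the ON clause so unmatched parents are kept

Corrected query:
SELECT p.name, c.amount FROM customers p LEFT JOIN purchases c ON c.customer_id = p.id AND c.amount > 1383.46

Result:
name  | amount 
------+--------
Frank | 1665.27
Bob   | NULL   
Alice | 1897   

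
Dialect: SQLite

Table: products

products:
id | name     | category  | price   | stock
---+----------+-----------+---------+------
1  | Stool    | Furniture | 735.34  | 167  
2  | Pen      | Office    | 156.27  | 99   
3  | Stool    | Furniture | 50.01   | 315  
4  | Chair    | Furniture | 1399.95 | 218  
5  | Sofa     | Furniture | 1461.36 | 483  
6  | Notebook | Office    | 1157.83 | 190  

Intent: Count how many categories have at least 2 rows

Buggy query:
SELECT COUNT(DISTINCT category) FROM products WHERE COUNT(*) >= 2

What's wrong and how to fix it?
Bug: COUNT(*) cannot appear in WHERE; the per-group count doesn't exist yet

Fix: Use a subquery that GROUPs and filters with HAVING, then count its rows

Corrected query:
SELECT COUNT(*) FROM (SELECT category FROM products GROUP BY category HAVING COUNT(*) >= 2)

Result:
COUNT(*)
--------
2       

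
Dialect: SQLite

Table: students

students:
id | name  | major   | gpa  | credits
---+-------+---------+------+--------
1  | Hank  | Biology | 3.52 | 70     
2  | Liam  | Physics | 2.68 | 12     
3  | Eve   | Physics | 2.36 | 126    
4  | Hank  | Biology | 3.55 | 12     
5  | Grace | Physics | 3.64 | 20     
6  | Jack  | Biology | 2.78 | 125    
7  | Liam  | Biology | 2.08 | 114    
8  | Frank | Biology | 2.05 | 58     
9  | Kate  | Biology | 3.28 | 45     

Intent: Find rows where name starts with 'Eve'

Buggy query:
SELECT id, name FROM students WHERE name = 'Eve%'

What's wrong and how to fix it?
Bug: Wildcards only work with LIKE; '=' treats '%' as a literal character

Fix: Use LIKE for wildcard pattern matching

Corrected query:
SELECT id, name FROM students WHERE name LIKE 'Eve%'

Result:
id | name
---+-----
3  | Eve 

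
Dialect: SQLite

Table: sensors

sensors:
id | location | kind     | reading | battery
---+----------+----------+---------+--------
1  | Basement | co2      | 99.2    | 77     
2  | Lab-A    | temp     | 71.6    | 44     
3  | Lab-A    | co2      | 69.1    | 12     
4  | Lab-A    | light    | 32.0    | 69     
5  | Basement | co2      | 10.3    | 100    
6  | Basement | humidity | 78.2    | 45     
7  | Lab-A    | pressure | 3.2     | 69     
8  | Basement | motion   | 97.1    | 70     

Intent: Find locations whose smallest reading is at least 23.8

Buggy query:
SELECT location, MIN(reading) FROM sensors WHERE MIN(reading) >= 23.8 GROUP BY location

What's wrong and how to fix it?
Bug: MIN() in WHERE is a misuse of aggregate

Fix: Use HAVING for the per-group MIN condition

Corrected query:
SELECT location, MIN(reading) FROM sensors GROUP BY location HAVING MIN(reading) >= 23.8

Result:
(no rows)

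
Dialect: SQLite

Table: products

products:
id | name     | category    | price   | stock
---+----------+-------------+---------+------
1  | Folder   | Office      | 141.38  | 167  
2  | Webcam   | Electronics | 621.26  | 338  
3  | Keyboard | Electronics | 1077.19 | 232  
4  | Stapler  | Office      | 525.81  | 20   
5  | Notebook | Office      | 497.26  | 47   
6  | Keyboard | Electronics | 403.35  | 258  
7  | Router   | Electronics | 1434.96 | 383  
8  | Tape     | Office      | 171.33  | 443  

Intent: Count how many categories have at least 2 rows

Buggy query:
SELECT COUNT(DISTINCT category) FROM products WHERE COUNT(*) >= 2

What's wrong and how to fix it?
Bug: WHERE filters individual rows, not groups, so a group-level COUNT is invalid there

Fix: Use a subquery that GROUPs and filters with HAVING, then count its rows

Corrected query:
SELECT COUNT(*) FROM (SELECT category FROM products GROUP BY category HAVING COUNT(*) >= 2)

Result:
COUNT(*)
--------
2       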